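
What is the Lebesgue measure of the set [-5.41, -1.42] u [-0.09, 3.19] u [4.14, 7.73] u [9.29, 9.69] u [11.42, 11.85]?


For pairwise disjoint intervals, m(union) = sum of lengths.
= (-1.42 - -5.41) + (3.19 - -0.09) + (7.73 - 4.14) + (9.69 - 9.29) + (11.85 - 11.42)
= 3.99 + 3.28 + 3.59 + 0.4 + 0.43
= 11.69


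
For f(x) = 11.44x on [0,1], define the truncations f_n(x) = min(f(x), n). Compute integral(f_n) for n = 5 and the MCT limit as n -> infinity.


f(x) = 11.44x on [0,1]; f_n(x) = min(11.44x, n). At n = 5:
Step 1: f(x) reaches 5 at x = 5/11.44 = 0.437063
Step 2: integral(f_5) = integral(11.44x, 0, 0.437063) + integral(5, 0.437063, 1)
       = 11.44*0.437063^2/2 + 5*(1 - 0.437063)
       = 1.092657 + 2.814685
       = 3.907343
Step 3: As n -> infinity, f_n increases to f, so by MCT integral(f_n) -> integral(f) = 11.44/2 = 5.72.
Convergence: integral(f_5) = 3.907343 -> 5.72 as n -> infinity


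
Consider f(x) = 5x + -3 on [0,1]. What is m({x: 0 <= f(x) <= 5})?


f^(-1)([0, 5]) = {x : 0 <= 5x + -3 <= 5}
Solving: (0 - -3)/5 <= x <= (5 - -3)/5
= [0.6, 1.6]
Intersecting with [0,1]: [0.6, 1]
Measure = 1 - 0.6 = 0.4


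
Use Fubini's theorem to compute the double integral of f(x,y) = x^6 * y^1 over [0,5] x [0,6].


By Fubini's theorem, the double integral factors as a product of single integrals:
Step 1: integral_0^5 x^6 dx = [x^7/7] from 0 to 5
     = 5^7/7 = 11160.714286
Step 2: integral_0^6 y^1 dy = [y^2/2] from 0 to 6
     = 6^2/2 = 18
Step 3: Double integral = 11160.714286 * 18 = 200892.857143


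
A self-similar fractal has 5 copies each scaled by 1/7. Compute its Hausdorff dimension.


For a self-similar set with N copies scaled by 1/r:
dim_H = log(N)/log(r) = log(5)/log(7)
= 1.609438/1.94591
= 0.827087


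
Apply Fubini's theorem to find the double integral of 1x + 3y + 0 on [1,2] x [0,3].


By Fubini, integrate in x first, then y.
Step 1: Fix y, integrate over x in [1,2]:
  integral(1x + 3y + 0, x=1..2)
  = 1*(2^2 - 1^2)/2 + (3y + 0)*(2 - 1)
  = 1.5 + (3y + 0)*1
  = 1.5 + 3y + 0
  = 1.5 + 3y
Step 2: Integrate over y in [0,3]:
  integral(1.5 + 3y, y=0..3)
  = 1.5*3 + 3*(3^2 - 0^2)/2
  = 4.5 + 13.5
  = 18


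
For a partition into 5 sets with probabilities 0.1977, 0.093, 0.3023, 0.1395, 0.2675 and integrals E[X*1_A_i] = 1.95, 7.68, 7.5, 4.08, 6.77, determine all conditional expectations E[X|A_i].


For each cell A_i: E[X|A_i] = E[X*1_A_i] / P(A_i)
Step 1: E[X|A_1] = 1.95 / 0.1977 = 9.863429
Step 2: E[X|A_2] = 7.68 / 0.093 = 82.580645
Step 3: E[X|A_3] = 7.5 / 0.3023 = 24.809792
Step 4: E[X|A_4] = 4.08 / 0.1395 = 29.247312
Step 5: E[X|A_5] = 6.77 / 0.2675 = 25.308411
Verification: E[X] = sum E[X*1_A_i] = 1.95 + 7.68 + 7.5 + 4.08 + 6.77 = 27.98


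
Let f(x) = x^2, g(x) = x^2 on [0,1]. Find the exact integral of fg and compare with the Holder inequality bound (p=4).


Step 1: Exact integral of f*g = integral(x^4, 0, 1) = 1/5
     = 0.2
Step 2: Holder bound with p=4, q=1.333333:
  ||f||_p = (integral x^8 dx)^(1/4) = (1/9)^(1/4) = 0.57735
  ||g||_q = (integral x^2.666667 dx)^(1/1.333333) = (1/3.666667)^(1/1.333333) = 0.377395
Step 3: Holder bound = ||f||_p * ||g||_q = 0.57735 * 0.377395 = 0.217889
Verification: 0.2 <= 0.217889 (Holder holds)


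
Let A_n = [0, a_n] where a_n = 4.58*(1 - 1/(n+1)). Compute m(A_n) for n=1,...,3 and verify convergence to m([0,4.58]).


By continuity of measure from below: if A_n increases to A, then m(A_n) -> m(A).
Here A = [0, 4.58], so m(A) = 4.58
Step 1: a_1 = 4.58*(1 - 1/2) = 2.29, m(A_1) = 2.29
Step 2: a_2 = 4.58*(1 - 1/3) = 3.0533, m(A_2) = 3.0533
Step 3: a_3 = 4.58*(1 - 1/4) = 3.435, m(A_3) = 3.435
Limit: m(A_n) -> m([0,4.58]) = 4.58


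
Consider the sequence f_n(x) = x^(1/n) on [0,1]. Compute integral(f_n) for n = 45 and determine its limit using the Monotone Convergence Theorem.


At n = 45: f_45(x) = x^(1/45).
Step 1: integral(x^(1/45), 0, 1) = [x^(1/45+1) / (1/45+1)] from 0 to 1
     = 1 / (1/45 + 1) = 1 / ((45+1)/45) = 45/(45+1)
     = 45/46 = 0.978261
Step 2: As n -> infinity, f_n(x) = x^(1/n) -> 1 for x in (0,1], and f_n is increasing in n.
By MCT, lim_n integral(f_n) = integral(lim_n f_n) = integral(1, 0, 1) = 1.
Step 3: Verify convergence: 45/46 = 0.978261 -> 1


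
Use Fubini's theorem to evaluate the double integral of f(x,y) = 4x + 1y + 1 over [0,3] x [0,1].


By Fubini, integrate in x first, then y.
Step 1: Fix y, integrate over x in [0,3]:
  integral(4x + 1y + 1, x=0..3)
  = 4*(3^2 - 0^2)/2 + (1y + 1)*(3 - 0)
  = 18 + (1y + 1)*3
  = 18 + 3y + 3
  = 21 + 3y
Step 2: Integrate over y in [0,1]:
  integral(21 + 3y, y=0..1)
  = 21*1 + 3*(1^2 - 0^2)/2
  = 21 + 1.5
  = 22.5


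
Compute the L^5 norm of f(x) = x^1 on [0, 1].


Step 1: ||f||_5 = (integral_0^1 |x^1|^5 dx)^(1/5)
     = (integral_0^1 x^5 dx)^(1/5)
Step 2: integral_0^1 x^5 dx = [x^6/(6)] from 0 to 1 = 1^6/6
     = 1/6 = 0.166667
Step 3: ||f||_5 = (0.166667)^(1/5) = 0.698827


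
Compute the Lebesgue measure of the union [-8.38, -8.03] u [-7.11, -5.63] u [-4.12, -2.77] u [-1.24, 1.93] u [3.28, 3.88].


For pairwise disjoint intervals, m(union) = sum of lengths.
= (-8.03 - -8.38) + (-5.63 - -7.11) + (-2.77 - -4.12) + (1.93 - -1.24) + (3.88 - 3.28)
= 0.35 + 1.48 + 1.35 + 3.17 + 0.6
= 6.95


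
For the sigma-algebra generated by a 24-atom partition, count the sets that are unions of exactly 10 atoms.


Each element of F is a union of some subset of the 24 atoms.
Elements that are unions of exactly 10 atoms correspond to 10-element subsets of the 24 atoms.
Count = C(24, 10) = 24! / (10! * 14!) = 1961256.


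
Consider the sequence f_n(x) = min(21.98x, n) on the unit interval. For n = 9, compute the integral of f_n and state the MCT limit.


f(x) = 21.98x on [0,1]; f_n(x) = min(21.98x, n). At n = 9:
Step 1: f(x) reaches 9 at x = 9/21.98 = 0.409463
Step 2: integral(f_9) = integral(21.98x, 0, 0.409463) + integral(9, 0.409463, 1)
       = 21.98*0.409463^2/2 + 9*(1 - 0.409463)
       = 1.842584 + 5.314832
       = 7.157416
Step 3: As n -> infinity, f_n increases to f, so by MCT integral(f_n) -> integral(f) = 21.98/2 = 10.99.
Convergence: integral(f_9) = 7.157416 -> 10.99 as n -> infinity


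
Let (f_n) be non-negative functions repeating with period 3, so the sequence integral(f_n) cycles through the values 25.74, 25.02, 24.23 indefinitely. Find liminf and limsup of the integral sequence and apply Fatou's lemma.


The sequence (integral(f_n)) is periodic with period 3, repeating the values 25.74, 25.02, 24.23 indefinitely.
Step 1: For a periodic sequence, every tail (a_m, a_(m+1), ...) contains all 3 period values infinitely often.
Step 2: Hence inf of every tail = min of the period values = min(25.74, 25.02, 24.23) = 24.23.
        liminf_n integral(f_n) = sup over m of (inf of tail from m) = 24.23.
Step 3: Similarly sup of every tail = max of the period values = 25.74.
        limsup_n integral(f_n) = 25.74.
Step 4: Fatou's lemma: integral(liminf_n f_n) <= liminf_n integral(f_n) = 24.23.
        So the integral of the pointwise liminf is at most 24.23.


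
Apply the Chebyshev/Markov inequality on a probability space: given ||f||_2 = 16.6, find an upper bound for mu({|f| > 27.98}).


Chebyshev/Markov inequality: mu(|f| > eps) <= (||f||_p / eps)^p
Step 1: ||f||_2 / eps = 16.6 / 27.98 = 0.593281
Step 2: Raise to power p = 2:
  (0.593281)^2 = 0.351982
Step 3: Therefore mu(|f| > 27.98) <= 0.351982


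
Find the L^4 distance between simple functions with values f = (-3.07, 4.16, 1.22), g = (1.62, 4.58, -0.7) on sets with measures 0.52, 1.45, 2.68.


Step 1: Compute differences f_i - g_i:
  -3.07 - 1.62 = -4.69
  4.16 - 4.58 = -0.42
  1.22 - -0.7 = 1.92
Step 2: Compute |diff|^4 * measure for each set:
  |-4.69|^4 * 0.52 = 483.828415 * 0.52 = 251.590776
  |-0.42|^4 * 1.45 = 0.031117 * 1.45 = 0.04512
  |1.92|^4 * 2.68 = 13.589545 * 2.68 = 36.41998
Step 3: Sum = 288.055876
Step 4: ||f-g||_4 = (288.055876)^(1/4) = 4.119734


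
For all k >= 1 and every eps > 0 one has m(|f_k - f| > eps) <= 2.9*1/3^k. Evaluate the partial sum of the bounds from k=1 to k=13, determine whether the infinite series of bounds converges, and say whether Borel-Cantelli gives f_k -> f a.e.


Step 1: List the terms 2.9*1/3^k for k = 1 to 13:
  k=1: 0.966667
  k=2: 0.322222
  k=3: 0.107407
  k=4: 0.035802
  k=5: 0.011934
  k=6: 0.003978
  k=7: 0.001326
  k=8: 4.420058e-04
  k=9: 1.473353e-04
  k=10: 4.911175e-05
  k=11: 1.637058e-05
  k=12: 5.456862e-06
  k=13: 1.818954e-06
Step 2: Partial sum = 0.966667 + 0.322222 + 0.107407 + 0.035802 + 0.011934 + 0.003978 + 0.001326 + 4.420058e-04 + 1.473353e-04 + 4.911175e-05 + 1.637058e-05 + 5.456862e-06 + 1.818954e-06
     = 1.449999
Step 3: The full series sum_(k>=1) 2.9*1/3^k converges (geometric series with ratio 1/3 < 1; a constant multiple of a convergent series converges).
Step 4: Fix eps > 0. Since sum_k m(|f_k - f| > eps) < infinity, the Borel-Cantelli lemma gives
        m(limsup_k {|f_k - f| > eps}) = 0, i.e. for a.e. x, |f_k(x) - f(x)| <= eps for all large k.
        Applying this with eps = 1/j for j = 1, 2, ... and intersecting the countably many full-measure sets,
        for a.e. x we get limsup_k |f_k(x) - f(x)| <= 1/j for every j, hence f_k -> f almost everywhere.
Conclusion: series converges; Borel-Cantelli yields f_k -> f a.e.


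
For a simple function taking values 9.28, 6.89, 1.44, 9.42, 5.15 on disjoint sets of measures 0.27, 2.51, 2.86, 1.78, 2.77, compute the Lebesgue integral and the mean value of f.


Step 1: Integral = sum(value_i * measure_i)
= 9.28*0.27 + 6.89*2.51 + 1.44*2.86 + 9.42*1.78 + 5.15*2.77
= 2.5056 + 17.2939 + 4.1184 + 16.7676 + 14.2655
= 54.951
Step 2: Total measure of domain = 0.27 + 2.51 + 2.86 + 1.78 + 2.77 = 10.19
Step 3: Average value = 54.951 / 10.19 = 5.39264


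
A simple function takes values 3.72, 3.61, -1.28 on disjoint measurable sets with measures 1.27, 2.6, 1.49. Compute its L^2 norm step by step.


Step 1: Compute |f_i|^2 for each value:
  |3.72|^2 = 13.8384
  |3.61|^2 = 13.0321
  |-1.28|^2 = 1.6384
Step 2: Multiply by measures and sum:
  13.8384 * 1.27 = 17.574768
  13.0321 * 2.6 = 33.88346
  1.6384 * 1.49 = 2.441216
Sum = 17.574768 + 33.88346 + 2.441216 = 53.899444
Step 3: Take the p-th root:
||f||_2 = (53.899444)^(1/2) = 7.341624


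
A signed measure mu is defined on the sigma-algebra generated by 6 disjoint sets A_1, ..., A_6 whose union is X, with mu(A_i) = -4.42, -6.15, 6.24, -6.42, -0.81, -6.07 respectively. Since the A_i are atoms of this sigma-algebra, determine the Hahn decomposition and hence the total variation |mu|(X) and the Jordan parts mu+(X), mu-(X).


Step 1: Every measurable set is a union of atoms (the cells / points), so a Hahn decomposition is
  obtained by grouping atoms by sign: P = union of atoms with mu > 0, N = union of the remaining atoms.
  Atoms in P (indices): 3;  atoms in N (indices): 1, 2, 4, 5, 6
  Positive values: 6.24
  Negative values: -4.42, -6.15, -6.42, -0.81, -6.07
Step 2: mu+(X) = mu(P) = sum of positive atom values = 6.24
Step 3: mu-(X) = -mu(N) = sum of |negative atom values| = 23.87
Step 4: |mu|(X) = mu+(X) + mu-(X) = 6.24 + 23.87 = 30.11


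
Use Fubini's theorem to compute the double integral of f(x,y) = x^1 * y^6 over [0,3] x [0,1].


By Fubini's theorem, the double integral factors as a product of single integrals:
Step 1: integral_0^3 x^1 dx = [x^2/2] from 0 to 3
     = 3^2/2 = 4.5
Step 2: integral_0^1 y^6 dy = [y^7/7] from 0 to 1
     = 1^7/7 = 0.142857
Step 3: Double integral = 4.5 * 0.142857 = 0.642857


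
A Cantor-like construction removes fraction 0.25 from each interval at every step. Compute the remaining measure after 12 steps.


Step 1: At each step, fraction remaining = 1 - 0.25 = 0.75
Step 2: After 12 steps, measure = (0.75)^12
Result = 0.031676


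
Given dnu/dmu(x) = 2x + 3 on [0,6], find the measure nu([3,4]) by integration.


nu(A) = integral_A (dnu/dmu) dmu = integral_3^4 (2x + 3) dx
Step 1: Antiderivative F(x) = (2/2)x^2 + 3x
Step 2: F(4) = (2/2)*4^2 + 3*4 = 16 + 12 = 28
Step 3: F(3) = (2/2)*3^2 + 3*3 = 9 + 9 = 18
Step 4: nu([3,4]) = F(4) - F(3) = 28 - 18 = 10


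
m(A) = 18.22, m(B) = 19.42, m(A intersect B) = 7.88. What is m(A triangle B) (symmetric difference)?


m(A Delta B) = m(A) + m(B) - 2*m(A n B)
= 18.22 + 19.42 - 2*7.88
= 18.22 + 19.42 - 15.76
= 21.88


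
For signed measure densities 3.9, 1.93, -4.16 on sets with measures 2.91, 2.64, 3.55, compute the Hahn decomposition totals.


Step 1: Compute signed measure on each set:
  Set 1: 3.9 * 2.91 = 11.349
  Set 2: 1.93 * 2.64 = 5.0952
  Set 3: -4.16 * 3.55 = -14.768
Step 2: Total signed measure = (11.349) + (5.0952) + (-14.768)
     = 1.6762
Step 3: Positive part mu+(X) = sum of positive contributions = 16.4442
Step 4: Negative part mu-(X) = |sum of negative contributions| = 14.768


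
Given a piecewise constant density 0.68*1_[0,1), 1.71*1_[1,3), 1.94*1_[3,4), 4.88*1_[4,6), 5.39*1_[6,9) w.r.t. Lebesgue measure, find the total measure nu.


Integrate each piece of the Radon-Nikodym derivative:
Step 1: integral_0^1 0.68 dx = 0.68*(1-0) = 0.68*1 = 0.68
Step 2: integral_1^3 1.71 dx = 1.71*(3-1) = 1.71*2 = 3.42
Step 3: integral_3^4 1.94 dx = 1.94*(4-3) = 1.94*1 = 1.94
Step 4: integral_4^6 4.88 dx = 4.88*(6-4) = 4.88*2 = 9.76
Step 5: integral_6^9 5.39 dx = 5.39*(9-6) = 5.39*3 = 16.17
Total: 0.68 + 3.42 + 1.94 + 9.76 + 16.17 = 31.97


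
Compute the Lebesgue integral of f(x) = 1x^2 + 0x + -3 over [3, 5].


The Lebesgue integral of a Riemann-integrable function agrees with the Riemann integral.
Antiderivative F(x) = (1/3)x^3 + (0/2)x^2 + -3x
F(5) = (1/3)*5^3 + (0/2)*5^2 + -3*5
     = (1/3)*125 + (0/2)*25 + -3*5
     = 41.666667 + 0.0 + -15
     = 26.666667
F(3) = 0.0
Integral = F(5) - F(3) = 26.666667 - 0.0 = 26.666667


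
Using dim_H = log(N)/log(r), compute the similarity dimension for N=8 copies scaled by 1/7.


For a self-similar set with N copies scaled by 1/r:
dim_H = log(N)/log(r) = log(8)/log(7)
= 2.079442/1.94591
= 1.068622


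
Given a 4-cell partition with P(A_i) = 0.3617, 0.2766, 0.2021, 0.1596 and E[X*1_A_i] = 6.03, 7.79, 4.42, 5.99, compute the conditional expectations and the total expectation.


For each cell A_i: E[X|A_i] = E[X*1_A_i] / P(A_i)
Step 1: E[X|A_1] = 6.03 / 0.3617 = 16.671275
Step 2: E[X|A_2] = 7.79 / 0.2766 = 28.163413
Step 3: E[X|A_3] = 4.42 / 0.2021 = 21.870361
Step 4: E[X|A_4] = 5.99 / 0.1596 = 37.531328
Verification: E[X] = sum E[X*1_A_i] = 6.03 + 7.79 + 4.42 + 5.99 = 24.23


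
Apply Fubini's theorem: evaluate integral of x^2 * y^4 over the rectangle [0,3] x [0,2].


By Fubini's theorem, the double integral factors as a product of single integrals:
Step 1: integral_0^3 x^2 dx = [x^3/3] from 0 to 3
     = 3^3/3 = 9
Step 2: integral_0^2 y^4 dy = [y^5/5] from 0 to 2
     = 2^5/5 = 6.4
Step 3: Double integral = 9 * 6.4 = 57.6


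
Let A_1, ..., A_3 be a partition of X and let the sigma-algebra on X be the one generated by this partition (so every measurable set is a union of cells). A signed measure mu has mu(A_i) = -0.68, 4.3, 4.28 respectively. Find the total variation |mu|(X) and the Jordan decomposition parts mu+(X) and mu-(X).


Step 1: Every measurable set is a union of atoms (the cells / points), so a Hahn decomposition is
  obtained by grouping atoms by sign: P = union of atoms with mu > 0, N = union of the remaining atoms.
  Atoms in P (indices): 2, 3;  atoms in N (indices): 1
  Positive values: 4.3, 4.28
  Negative values: -0.68
Step 2: mu+(X) = mu(P) = sum of positive atom values = 8.58
Step 3: mu-(X) = -mu(N) = sum of |negative atom values| = 0.68
Step 4: |mu|(X) = mu+(X) + mu-(X) = 8.58 + 0.68 = 9.26


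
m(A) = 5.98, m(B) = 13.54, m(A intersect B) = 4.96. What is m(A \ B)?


m(A \ B) = m(A) - m(A n B)
= 5.98 - 4.96
= 1.02


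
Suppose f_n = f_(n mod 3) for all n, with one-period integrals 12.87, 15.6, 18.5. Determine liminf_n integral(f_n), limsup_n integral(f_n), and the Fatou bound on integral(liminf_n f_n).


The sequence (integral(f_n)) is periodic with period 3, repeating the values 12.87, 15.6, 18.5 indefinitely.
Step 1: For a periodic sequence, every tail (a_m, a_(m+1), ...) contains all 3 period values infinitely often.
Step 2: Hence inf of every tail = min of the period values = min(12.87, 15.6, 18.5) = 12.87.
        liminf_n integral(f_n) = sup over m of (inf of tail from m) = 12.87.
Step 3: Similarly sup of every tail = max of the period values = 18.5.
        limsup_n integral(f_n) = 18.5.
Step 4: Fatou's lemma: integral(liminf_n f_n) <= liminf_n integral(f_n) = 12.87.
        So the integral of the pointwise liminf is at most 12.87.


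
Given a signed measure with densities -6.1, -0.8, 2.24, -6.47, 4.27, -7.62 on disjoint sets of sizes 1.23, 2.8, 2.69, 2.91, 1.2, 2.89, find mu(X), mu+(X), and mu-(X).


Step 1: Compute signed measure on each set:
  Set 1: -6.1 * 1.23 = -7.503
  Set 2: -0.8 * 2.8 = -2.24
  Set 3: 2.24 * 2.69 = 6.0256
  Set 4: -6.47 * 2.91 = -18.8277
  Set 5: 4.27 * 1.2 = 5.124
  Set 6: -7.62 * 2.89 = -22.0218
Step 2: Total signed measure = (-7.503) + (-2.24) + (6.0256) + (-18.8277) + (5.124) + (-22.0218)
     = -39.4429
Step 3: Positive part mu+(X) = sum of positive contributions = 11.1496
Step 4: Negative part mu-(X) = |sum of negative contributions| = 50.5925


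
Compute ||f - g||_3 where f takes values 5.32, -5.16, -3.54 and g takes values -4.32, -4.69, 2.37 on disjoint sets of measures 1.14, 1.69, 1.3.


Step 1: Compute differences f_i - g_i:
  5.32 - -4.32 = 9.64
  -5.16 - -4.69 = -0.47
  -3.54 - 2.37 = -5.91
Step 2: Compute |diff|^3 * measure for each set:
  |9.64|^3 * 1.14 = 895.841344 * 1.14 = 1021.259132
  |-0.47|^3 * 1.69 = 0.103823 * 1.69 = 0.175461
  |-5.91|^3 * 1.3 = 206.425071 * 1.3 = 268.352592
Step 3: Sum = 1289.787185
Step 4: ||f-g||_3 = (1289.787185)^(1/3) = 10.885274


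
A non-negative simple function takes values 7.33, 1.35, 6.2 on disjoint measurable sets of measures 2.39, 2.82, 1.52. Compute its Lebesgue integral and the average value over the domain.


Step 1: Integral = sum(value_i * measure_i)
= 7.33*2.39 + 1.35*2.82 + 6.2*1.52
= 17.5187 + 3.807 + 9.424
= 30.7497
Step 2: Total measure of domain = 2.39 + 2.82 + 1.52 = 6.73
Step 3: Average value = 30.7497 / 6.73 = 4.569049


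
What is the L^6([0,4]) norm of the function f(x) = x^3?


Step 1: ||f||_6 = (integral_0^4 |x^3|^6 dx)^(1/6)
     = (integral_0^4 x^18 dx)^(1/6)
Step 2: integral_0^4 x^18 dx = [x^19/(19)] from 0 to 4 = 4^19/19
     = 274877906944/19 = 1.446726e+10
Step 3: ||f||_6 = (1.446726e+10)^(1/6) = 49.362564


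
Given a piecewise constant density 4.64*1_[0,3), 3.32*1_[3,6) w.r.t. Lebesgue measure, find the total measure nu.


Integrate each piece of the Radon-Nikodym derivative:
Step 1: integral_0^3 4.64 dx = 4.64*(3-0) = 4.64*3 = 13.92
Step 2: integral_3^6 3.32 dx = 3.32*(6-3) = 3.32*3 = 9.96
Total: 13.92 + 9.96 = 23.88


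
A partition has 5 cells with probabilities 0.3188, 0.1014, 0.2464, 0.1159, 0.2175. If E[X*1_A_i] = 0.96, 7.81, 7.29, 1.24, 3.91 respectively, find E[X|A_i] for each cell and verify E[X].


For each cell A_i: E[X|A_i] = E[X*1_A_i] / P(A_i)
Step 1: E[X|A_1] = 0.96 / 0.3188 = 3.011292
Step 2: E[X|A_2] = 7.81 / 0.1014 = 77.021696
Step 3: E[X|A_3] = 7.29 / 0.2464 = 29.586039
Step 4: E[X|A_4] = 1.24 / 0.1159 = 10.698878
Step 5: E[X|A_5] = 3.91 / 0.2175 = 17.977011
Verification: E[X] = sum E[X*1_A_i] = 0.96 + 7.81 + 7.29 + 1.24 + 3.91 = 21.21


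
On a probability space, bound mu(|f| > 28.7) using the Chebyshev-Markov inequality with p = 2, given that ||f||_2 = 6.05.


Chebyshev/Markov inequality: mu(|f| > eps) <= (||f||_p / eps)^p
Step 1: ||f||_2 / eps = 6.05 / 28.7 = 0.210801
Step 2: Raise to power p = 2:
  (0.210801)^2 = 0.044437
Step 3: Therefore mu(|f| > 28.7) <= 0.044437


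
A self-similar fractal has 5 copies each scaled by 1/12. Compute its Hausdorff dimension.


For a self-similar set with N copies scaled by 1/r:
dim_H = log(N)/log(r) = log(5)/log(12)
= 1.609438/2.484907
= 0.647685


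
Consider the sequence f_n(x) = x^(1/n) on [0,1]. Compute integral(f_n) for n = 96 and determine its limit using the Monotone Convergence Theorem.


At n = 96: f_96(x) = x^(1/96).
Step 1: integral(x^(1/96), 0, 1) = [x^(1/96+1) / (1/96+1)] from 0 to 1
     = 1 / (1/96 + 1) = 1 / ((96+1)/96) = 96/(96+1)
     = 96/97 = 0.989691
Step 2: As n -> infinity, f_n(x) = x^(1/n) -> 1 for x in (0,1], and f_n is increasing in n.
By MCT, lim_n integral(f_n) = integral(lim_n f_n) = integral(1, 0, 1) = 1.
Step 3: Verify convergence: 96/97 = 0.989691 -> 1


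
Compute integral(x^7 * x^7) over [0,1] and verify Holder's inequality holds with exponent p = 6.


Step 1: Exact integral of f*g = integral(x^14, 0, 1) = 1/15
     = 0.066667
Step 2: Holder bound with p=6, q=1.2:
  ||f||_p = (integral x^42 dx)^(1/6) = (1/43)^(1/6) = 0.534263
  ||g||_q = (integral x^8.4 dx)^(1/1.2) = (1/9.4)^(1/1.2) = 0.154547
Step 3: Holder bound = ||f||_p * ||g||_q = 0.534263 * 0.154547 = 0.082569
Verification: 0.066667 <= 0.082569 (Holder holds)


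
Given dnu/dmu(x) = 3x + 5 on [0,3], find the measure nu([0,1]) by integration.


nu(A) = integral_A (dnu/dmu) dmu = integral_0^1 (3x + 5) dx
Step 1: Antiderivative F(x) = (3/2)x^2 + 5x
Step 2: F(1) = (3/2)*1^2 + 5*1 = 1.5 + 5 = 6.5
Step 3: F(0) = (3/2)*0^2 + 5*0 = 0.0 + 0 = 0.0
Step 4: nu([0,1]) = F(1) - F(0) = 6.5 - 0.0 = 6.5


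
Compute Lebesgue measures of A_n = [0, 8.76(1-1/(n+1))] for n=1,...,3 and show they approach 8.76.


By continuity of measure from below: if A_n increases to A, then m(A_n) -> m(A).
Here A = [0, 8.76], so m(A) = 8.76
Step 1: a_1 = 8.76*(1 - 1/2) = 4.38, m(A_1) = 4.38
Step 2: a_2 = 8.76*(1 - 1/3) = 5.84, m(A_2) = 5.84
Step 3: a_3 = 8.76*(1 - 1/4) = 6.57, m(A_3) = 6.57
Limit: m(A_n) -> m([0,8.76]) = 8.76


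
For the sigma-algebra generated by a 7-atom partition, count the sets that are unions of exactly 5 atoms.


Each element of F is a union of some subset of the 7 atoms.
Elements that are unions of exactly 5 atoms correspond to 5-element subsets of the 7 atoms.
Count = C(7, 5) = 7! / (5! * 2!) = 21.


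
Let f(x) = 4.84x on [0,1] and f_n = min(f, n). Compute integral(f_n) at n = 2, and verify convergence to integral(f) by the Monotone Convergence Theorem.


f(x) = 4.84x on [0,1]; f_n(x) = min(4.84x, n). At n = 2:
Step 1: f(x) reaches 2 at x = 2/4.84 = 0.413223
Step 2: integral(f_2) = integral(4.84x, 0, 0.413223) + integral(2, 0.413223, 1)
       = 4.84*0.413223^2/2 + 2*(1 - 0.413223)
       = 0.413223 + 1.173554
       = 1.586777
Step 3: As n -> infinity, f_n increases to f, so by MCT integral(f_n) -> integral(f) = 4.84/2 = 2.42.
Convergence: integral(f_2) = 1.586777 -> 2.42 as n -> infinity


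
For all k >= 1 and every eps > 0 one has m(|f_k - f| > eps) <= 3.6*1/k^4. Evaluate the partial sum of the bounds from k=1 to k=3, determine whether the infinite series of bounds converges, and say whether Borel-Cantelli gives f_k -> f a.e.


Step 1: List the terms 3.6*1/k^4 for k = 1 to 3:
  k=1: 3.6
  k=2: 0.225
  k=3: 0.044444
Step 2: Partial sum = 3.6 + 0.225 + 0.044444
     = 3.869444
Step 3: The full series sum_(k>=1) 3.6*1/k^4 converges (p-series with p = 4 > 1; a constant multiple of a convergent series converges).
Step 4: Fix eps > 0. Since sum_k m(|f_k - f| > eps) < infinity, the Borel-Cantelli lemma gives
        m(limsup_k {|f_k - f| > eps}) = 0, i.e. for a.e. x, |f_k(x) - f(x)| <= eps for all large k.
        Applying this with eps = 1/j for j = 1, 2, ... and intersecting the countably many full-measure sets,
        for a.e. x we get limsup_k |f_k(x) - f(x)| <= 1/j for every j, hence f_k -> f almost everywhere.
Conclusion: series converges; Borel-Cantelli yields f_k -> f a.e.


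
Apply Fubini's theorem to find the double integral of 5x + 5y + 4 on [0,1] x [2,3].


By Fubini, integrate in x first, then y.
Step 1: Fix y, integrate over x in [0,1]:
  integral(5x + 5y + 4, x=0..1)
  = 5*(1^2 - 0^2)/2 + (5y + 4)*(1 - 0)
  = 2.5 + (5y + 4)*1
  = 2.5 + 5y + 4
  = 6.5 + 5y
Step 2: Integrate over y in [2,3]:
  integral(6.5 + 5y, y=2..3)
  = 6.5*1 + 5*(3^2 - 2^2)/2
  = 6.5 + 12.5
  = 19


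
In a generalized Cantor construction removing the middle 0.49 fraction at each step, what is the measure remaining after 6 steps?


Step 1: At each step, fraction remaining = 1 - 0.49 = 0.51
Step 2: After 6 steps, measure = (0.51)^6
Step 3: Computing the power step by step:
  After step 1: 0.51
  After step 2: 0.2601
  After step 3: 0.132651
  After step 4: 0.067652
  After step 5: 0.034503
  ...
Result = 0.017596


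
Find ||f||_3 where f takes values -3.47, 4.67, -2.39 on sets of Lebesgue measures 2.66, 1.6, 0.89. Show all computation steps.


Step 1: Compute |f_i|^3 for each value:
  |-3.47|^3 = 41.781923
  |4.67|^3 = 101.847563
  |-2.39|^3 = 13.651919
Step 2: Multiply by measures and sum:
  41.781923 * 2.66 = 111.139915
  101.847563 * 1.6 = 162.956101
  13.651919 * 0.89 = 12.150208
Sum = 111.139915 + 162.956101 + 12.150208 = 286.246224
Step 3: Take the p-th root:
||f||_3 = (286.246224)^(1/3) = 6.590422


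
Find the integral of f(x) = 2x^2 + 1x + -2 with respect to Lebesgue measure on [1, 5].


The Lebesgue integral of a Riemann-integrable function agrees with the Riemann integral.
Antiderivative F(x) = (2/3)x^3 + (1/2)x^2 + -2x
F(5) = (2/3)*5^3 + (1/2)*5^2 + -2*5
     = (2/3)*125 + (1/2)*25 + -2*5
     = 83.333333 + 12.5 + -10
     = 85.833333
F(1) = -0.833333
Integral = F(5) - F(1) = 85.833333 - -0.833333 = 86.666667


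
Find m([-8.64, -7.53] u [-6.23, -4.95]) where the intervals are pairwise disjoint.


For pairwise disjoint intervals, m(union) = sum of lengths.
= (-7.53 - -8.64) + (-4.95 - -6.23)
= 1.11 + 1.28
= 2.39


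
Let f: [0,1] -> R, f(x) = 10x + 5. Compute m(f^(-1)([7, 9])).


f^(-1)([7, 9]) = {x : 7 <= 10x + 5 <= 9}
Solving: (7 - 5)/10 <= x <= (9 - 5)/10
= [0.2, 0.4]
Intersecting with [0,1]: [0.2, 0.4]
Measure = 0.4 - 0.2 = 0.2


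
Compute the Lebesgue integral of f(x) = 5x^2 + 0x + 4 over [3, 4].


The Lebesgue integral of a Riemann-integrable function agrees with the Riemann integral.
Antiderivative F(x) = (5/3)x^3 + (0/2)x^2 + 4x
F(4) = (5/3)*4^3 + (0/2)*4^2 + 4*4
     = (5/3)*64 + (0/2)*16 + 4*4
     = 106.666667 + 0.0 + 16
     = 122.666667
F(3) = 57
Integral = F(4) - F(3) = 122.666667 - 57 = 65.666667


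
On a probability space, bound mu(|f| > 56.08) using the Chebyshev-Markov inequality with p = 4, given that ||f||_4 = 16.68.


Chebyshev/Markov inequality: mu(|f| > eps) <= (||f||_p / eps)^p
Step 1: ||f||_4 / eps = 16.68 / 56.08 = 0.297432
Step 2: Raise to power p = 4:
  (0.297432)^4 = 0.007826
Step 3: Therefore mu(|f| > 56.08) <= 0.007826


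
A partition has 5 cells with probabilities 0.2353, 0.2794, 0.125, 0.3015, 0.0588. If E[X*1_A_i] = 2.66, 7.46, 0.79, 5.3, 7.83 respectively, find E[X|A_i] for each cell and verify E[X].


For each cell A_i: E[X|A_i] = E[X*1_A_i] / P(A_i)
Step 1: E[X|A_1] = 2.66 / 0.2353 = 11.304717
Step 2: E[X|A_2] = 7.46 / 0.2794 = 26.700072
Step 3: E[X|A_3] = 0.79 / 0.125 = 6.32
Step 4: E[X|A_4] = 5.3 / 0.3015 = 17.578773
Step 5: E[X|A_5] = 7.83 / 0.0588 = 133.163265
Verification: E[X] = sum E[X*1_A_i] = 2.66 + 7.46 + 0.79 + 5.3 + 7.83 = 24.04


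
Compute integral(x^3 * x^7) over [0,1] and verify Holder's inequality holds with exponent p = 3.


Step 1: Exact integral of f*g = integral(x^10, 0, 1) = 1/11
     = 0.090909
Step 2: Holder bound with p=3, q=1.5:
  ||f||_p = (integral x^9 dx)^(1/3) = (1/10)^(1/3) = 0.464159
  ||g||_q = (integral x^10.5 dx)^(1/1.5) = (1/11.5)^(1/1.5) = 0.196276
Step 3: Holder bound = ||f||_p * ||g||_q = 0.464159 * 0.196276 = 0.091103
Verification: 0.090909 <= 0.091103 (Holder holds)


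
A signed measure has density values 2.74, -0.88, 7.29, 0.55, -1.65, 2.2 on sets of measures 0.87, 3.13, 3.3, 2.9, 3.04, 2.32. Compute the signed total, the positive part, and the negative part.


Step 1: Compute signed measure on each set:
  Set 1: 2.74 * 0.87 = 2.3838
  Set 2: -0.88 * 3.13 = -2.7544
  Set 3: 7.29 * 3.3 = 24.057
  Set 4: 0.55 * 2.9 = 1.595
  Set 5: -1.65 * 3.04 = -5.016
  Set 6: 2.2 * 2.32 = 5.104
Step 2: Total signed measure = (2.3838) + (-2.7544) + (24.057) + (1.595) + (-5.016) + (5.104)
     = 25.3694
Step 3: Positive part mu+(X) = sum of positive contributions = 33.1398
Step 4: Negative part mu-(X) = |sum of negative contributions| = 7.7704


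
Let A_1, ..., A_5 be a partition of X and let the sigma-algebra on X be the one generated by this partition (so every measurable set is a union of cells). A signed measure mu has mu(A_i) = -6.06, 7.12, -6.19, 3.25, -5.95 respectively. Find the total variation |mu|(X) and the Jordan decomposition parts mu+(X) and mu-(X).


Step 1: Every measurable set is a union of atoms (the cells / points), so a Hahn decomposition is
  obtained by grouping atoms by sign: P = union of atoms with mu > 0, N = union of the remaining atoms.
  Atoms in P (indices): 2, 4;  atoms in N (indices): 1, 3, 5
  Positive values: 7.12, 3.25
  Negative values: -6.06, -6.19, -5.95
Step 2: mu+(X) = mu(P) = sum of positive atom values = 10.37
Step 3: mu-(X) = -mu(N) = sum of |negative atom values| = 18.2
Step 4: |mu|(X) = mu+(X) + mu-(X) = 10.37 + 18.2 = 28.57


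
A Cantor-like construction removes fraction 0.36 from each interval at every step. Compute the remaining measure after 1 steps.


Step 1: At each step, fraction remaining = 1 - 0.36 = 0.64
Step 2: After 1 steps, measure = (0.64)^1
Step 3: Computing the power step by step:
  After step 1: 0.64
Result = 0.64


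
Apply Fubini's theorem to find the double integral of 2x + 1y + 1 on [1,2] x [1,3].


By Fubini, integrate in x first, then y.
Step 1: Fix y, integrate over x in [1,2]:
  integral(2x + 1y + 1, x=1..2)
  = 2*(2^2 - 1^2)/2 + (1y + 1)*(2 - 1)
  = 3 + (1y + 1)*1
  = 3 + 1y + 1
  = 4 + 1y
Step 2: Integrate over y in [1,3]:
  integral(4 + 1y, y=1..3)
  = 4*2 + 1*(3^2 - 1^2)/2
  = 8 + 4
  = 12


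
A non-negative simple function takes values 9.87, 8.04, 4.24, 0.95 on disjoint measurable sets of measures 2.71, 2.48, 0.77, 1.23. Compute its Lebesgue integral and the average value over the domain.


Step 1: Integral = sum(value_i * measure_i)
= 9.87*2.71 + 8.04*2.48 + 4.24*0.77 + 0.95*1.23
= 26.7477 + 19.9392 + 3.2648 + 1.1685
= 51.1202
Step 2: Total measure of domain = 2.71 + 2.48 + 0.77 + 1.23 = 7.19
Step 3: Average value = 51.1202 / 7.19 = 7.109903


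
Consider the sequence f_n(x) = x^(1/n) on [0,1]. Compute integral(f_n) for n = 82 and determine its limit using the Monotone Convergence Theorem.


At n = 82: f_82(x) = x^(1/82).
Step 1: integral(x^(1/82), 0, 1) = [x^(1/82+1) / (1/82+1)] from 0 to 1
     = 1 / (1/82 + 1) = 1 / ((82+1)/82) = 82/(82+1)
     = 82/83 = 0.987952
Step 2: As n -> infinity, f_n(x) = x^(1/n) -> 1 for x in (0,1], and f_n is increasing in n.
By MCT, lim_n integral(f_n) = integral(lim_n f_n) = integral(1, 0, 1) = 1.
Step 3: Verify convergence: 82/83 = 0.987952 -> 1


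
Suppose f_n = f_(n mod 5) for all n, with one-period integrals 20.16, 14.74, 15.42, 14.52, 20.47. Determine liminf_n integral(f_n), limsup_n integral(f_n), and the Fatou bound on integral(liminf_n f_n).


The sequence (integral(f_n)) is periodic with period 5, repeating the values 20.16, 14.74, 15.42, 14.52, 20.47 indefinitely.
Step 1: For a periodic sequence, every tail (a_m, a_(m+1), ...) contains all 5 period values infinitely often.
Step 2: Hence inf of every tail = min of the period values = min(20.16, 14.74, 15.42, 14.52, 20.47) = 14.52.
        liminf_n integral(f_n) = sup over m of (inf of tail from m) = 14.52.
Step 3: Similarly sup of every tail = max of the period values = 20.47.
        limsup_n integral(f_n) = 20.47.
Step 4: Fatou's lemma: integral(liminf_n f_n) <= liminf_n integral(f_n) = 14.52.
        So the integral of the pointwise liminf is at most 14.52.


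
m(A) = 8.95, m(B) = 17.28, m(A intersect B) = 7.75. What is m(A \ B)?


m(A \ B) = m(A) - m(A n B)
= 8.95 - 7.75
= 1.2


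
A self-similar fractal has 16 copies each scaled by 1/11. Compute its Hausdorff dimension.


For a self-similar set with N copies scaled by 1/r:
dim_H = log(N)/log(r) = log(16)/log(11)
= 2.772589/2.397895
= 1.156259


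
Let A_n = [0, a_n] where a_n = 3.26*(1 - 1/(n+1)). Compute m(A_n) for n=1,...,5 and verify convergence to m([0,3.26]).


By continuity of measure from below: if A_n increases to A, then m(A_n) -> m(A).
Here A = [0, 3.26], so m(A) = 3.26
Step 1: a_1 = 3.26*(1 - 1/2) = 1.63, m(A_1) = 1.63
Step 2: a_2 = 3.26*(1 - 1/3) = 2.1733, m(A_2) = 2.1733
Step 3: a_3 = 3.26*(1 - 1/4) = 2.445, m(A_3) = 2.445
Step 4: a_4 = 3.26*(1 - 1/5) = 2.608, m(A_4) = 2.608
Step 5: a_5 = 3.26*(1 - 1/6) = 2.7167, m(A_5) = 2.7167
Limit: m(A_n) -> m([0,3.26]) = 3.26


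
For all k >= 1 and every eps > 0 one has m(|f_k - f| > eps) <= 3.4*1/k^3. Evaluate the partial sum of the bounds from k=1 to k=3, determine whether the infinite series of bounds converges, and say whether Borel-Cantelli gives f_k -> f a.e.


Step 1: List the terms 3.4*1/k^3 for k = 1 to 3:
  k=1: 3.4
  k=2: 0.425
  k=3: 0.125926
Step 2: Partial sum = 3.4 + 0.425 + 0.125926
     = 3.950926
Step 3: The full series sum_(k>=1) 3.4*1/k^3 converges (p-series with p = 3 > 1; a constant multiple of a convergent series converges).
Step 4: Fix eps > 0. Since sum_k m(|f_k - f| > eps) < infinity, the Borel-Cantelli lemma gives
        m(limsup_k {|f_k - f| > eps}) = 0, i.e. for a.e. x, |f_k(x) - f(x)| <= eps for all large k.
        Applying this with eps = 1/j for j = 1, 2, ... and intersecting the countably many full-measure sets,
        for a.e. x we get limsup_k |f_k(x) - f(x)| <= 1/j for every j, hence f_k -> f almost everywhere.
Conclusion: series converges; Borel-Cantelli yields f_k -> f a.e.


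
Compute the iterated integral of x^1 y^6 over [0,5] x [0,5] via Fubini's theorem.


By Fubini's theorem, the double integral factors as a product of single integrals:
Step 1: integral_0^5 x^1 dx = [x^2/2] from 0 to 5
     = 5^2/2 = 12.5
Step 2: integral_0^5 y^6 dy = [y^7/7] from 0 to 5
     = 5^7/7 = 11160.714286
Step 3: Double integral = 12.5 * 11160.714286 = 139508.928571


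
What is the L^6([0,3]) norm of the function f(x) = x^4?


Step 1: ||f||_6 = (integral_0^3 |x^4|^6 dx)^(1/6)
     = (integral_0^3 x^24 dx)^(1/6)
Step 2: integral_0^3 x^24 dx = [x^25/(25)] from 0 to 3 = 3^25/25
     = 847288609443/25 = 3.389154e+10
Step 3: ||f||_6 = (3.389154e+10)^(1/6) = 56.887288


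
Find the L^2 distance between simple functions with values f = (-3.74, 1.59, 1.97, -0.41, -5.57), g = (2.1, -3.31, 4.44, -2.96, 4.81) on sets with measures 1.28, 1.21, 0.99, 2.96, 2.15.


Step 1: Compute differences f_i - g_i:
  -3.74 - 2.1 = -5.84
  1.59 - -3.31 = 4.9
  1.97 - 4.44 = -2.47
  -0.41 - -2.96 = 2.55
  -5.57 - 4.81 = -10.38
Step 2: Compute |diff|^2 * measure for each set:
  |-5.84|^2 * 1.28 = 34.1056 * 1.28 = 43.655168
  |4.9|^2 * 1.21 = 24.01 * 1.21 = 29.0521
  |-2.47|^2 * 0.99 = 6.1009 * 0.99 = 6.039891
  |2.55|^2 * 2.96 = 6.5025 * 2.96 = 19.2474
  |-10.38|^2 * 2.15 = 107.7444 * 2.15 = 231.65046
Step 3: Sum = 329.645019
Step 4: ||f-g||_2 = (329.645019)^(1/2) = 18.156129


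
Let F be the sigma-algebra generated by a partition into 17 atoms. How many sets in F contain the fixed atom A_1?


Each element of F is a union of some subset S of the 17 atoms.
The element contains A_1 iff A_1 is in S.
So we count subsets S of {A_1,...,A_17} with A_1 in S: choose freely among the other 16 atoms.
Count = 2^(17-1) = 2^16 = 65536.


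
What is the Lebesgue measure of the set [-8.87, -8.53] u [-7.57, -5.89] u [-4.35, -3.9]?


For pairwise disjoint intervals, m(union) = sum of lengths.
= (-8.53 - -8.87) + (-5.89 - -7.57) + (-3.9 - -4.35)
= 0.34 + 1.68 + 0.45
= 2.47


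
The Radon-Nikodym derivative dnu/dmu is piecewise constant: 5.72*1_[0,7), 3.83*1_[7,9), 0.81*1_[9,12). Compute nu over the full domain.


Integrate each piece of the Radon-Nikodym derivative:
Step 1: integral_0^7 5.72 dx = 5.72*(7-0) = 5.72*7 = 40.04
Step 2: integral_7^9 3.83 dx = 3.83*(9-7) = 3.83*2 = 7.66
Step 3: integral_9^12 0.81 dx = 0.81*(12-9) = 0.81*3 = 2.43
Total: 40.04 + 7.66 + 2.43 = 50.13


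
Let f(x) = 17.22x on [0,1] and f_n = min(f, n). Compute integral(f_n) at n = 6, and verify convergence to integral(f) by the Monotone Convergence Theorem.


f(x) = 17.22x on [0,1]; f_n(x) = min(17.22x, n). At n = 6:
Step 1: f(x) reaches 6 at x = 6/17.22 = 0.348432
Step 2: integral(f_6) = integral(17.22x, 0, 0.348432) + integral(6, 0.348432, 1)
       = 17.22*0.348432^2/2 + 6*(1 - 0.348432)
       = 1.045296 + 3.909408
       = 4.954704
Step 3: As n -> infinity, f_n increases to f, so by MCT integral(f_n) -> integral(f) = 17.22/2 = 8.61.
Convergence: integral(f_6) = 4.954704 -> 8.61 as n -> infinity


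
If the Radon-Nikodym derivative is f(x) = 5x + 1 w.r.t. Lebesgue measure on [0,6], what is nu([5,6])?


nu(A) = integral_A (dnu/dmu) dmu = integral_5^6 (5x + 1) dx
Step 1: Antiderivative F(x) = (5/2)x^2 + 1x
Step 2: F(6) = (5/2)*6^2 + 1*6 = 90 + 6 = 96
Step 3: F(5) = (5/2)*5^2 + 1*5 = 62.5 + 5 = 67.5
Step 4: nu([5,6]) = F(6) - F(5) = 96 - 67.5 = 28.5


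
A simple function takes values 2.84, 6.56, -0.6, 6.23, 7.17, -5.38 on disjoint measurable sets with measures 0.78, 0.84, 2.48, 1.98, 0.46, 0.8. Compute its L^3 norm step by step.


Step 1: Compute |f_i|^3 for each value:
  |2.84|^3 = 22.906304
  |6.56|^3 = 282.300416
  |-0.6|^3 = 0.216
  |6.23|^3 = 241.804367
  |7.17|^3 = 368.601813
  |-5.38|^3 = 155.720872
Step 2: Multiply by measures and sum:
  22.906304 * 0.78 = 17.866917
  282.300416 * 0.84 = 237.132349
  0.216 * 2.48 = 0.53568
  241.804367 * 1.98 = 478.772647
  368.601813 * 0.46 = 169.556834
  155.720872 * 0.8 = 124.576698
Sum = 17.866917 + 237.132349 + 0.53568 + 478.772647 + 169.556834 + 124.576698 = 1028.441125
Step 3: Take the p-th root:
||f||_3 = (1028.441125)^(1/3) = 10.093919


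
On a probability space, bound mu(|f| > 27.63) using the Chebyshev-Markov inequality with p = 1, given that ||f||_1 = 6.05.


Chebyshev/Markov inequality: mu(|f| > eps) <= (||f||_p / eps)^p
Step 1: ||f||_1 / eps = 6.05 / 27.63 = 0.218965
Step 2: Raise to power p = 1:
  (0.218965)^1 = 0.218965
Step 3: Therefore mu(|f| > 27.63) <= 0.218965


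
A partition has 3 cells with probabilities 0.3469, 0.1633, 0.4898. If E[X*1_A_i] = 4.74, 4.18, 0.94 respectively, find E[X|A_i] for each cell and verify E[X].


For each cell A_i: E[X|A_i] = E[X*1_A_i] / P(A_i)
Step 1: E[X|A_1] = 4.74 / 0.3469 = 13.66388
Step 2: E[X|A_2] = 4.18 / 0.1633 = 25.597061
Step 3: E[X|A_3] = 0.94 / 0.4898 = 1.919151
Verification: E[X] = sum E[X*1_A_i] = 4.74 + 4.18 + 0.94 = 9.86


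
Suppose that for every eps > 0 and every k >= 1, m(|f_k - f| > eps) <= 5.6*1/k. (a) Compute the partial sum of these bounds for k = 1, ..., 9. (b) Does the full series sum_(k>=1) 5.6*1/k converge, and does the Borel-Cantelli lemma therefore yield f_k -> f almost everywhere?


Step 1: List the terms 5.6*1/k for k = 1 to 9:
  k=1: 5.6
  k=2: 2.8
  k=3: 1.866667
  k=4: 1.4
  k=5: 1.12
  k=6: 0.933333
  k=7: 0.8
  k=8: 0.7
  k=9: 0.622222
Step 2: Partial sum = 5.6 + 2.8 + 1.866667 + 1.4 + 1.12 + 0.933333 + 0.8 + 0.7 + 0.622222
     = 15.842222
Step 3: The full series sum_(k>=1) 5.6*1/k diverges (harmonic series, p = 1; a nonzero constant multiple of a divergent series diverges).
Step 4: The (first) Borel-Cantelli lemma requires a summable sequence of measures, so it does not apply here;
        from this bound alone no conclusion about a.e. convergence can be drawn (convergence in measure still
        gives an a.e.-convergent subsequence, but not a.e. convergence of the whole sequence).
Conclusion: series diverges; Borel-Cantelli is inconclusive about a.e. convergence of f_k.


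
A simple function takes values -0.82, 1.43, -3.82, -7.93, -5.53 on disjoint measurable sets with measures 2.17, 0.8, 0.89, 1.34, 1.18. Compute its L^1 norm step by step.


Step 1: Compute |f_i|^1 for each value:
  |-0.82|^1 = 0.82
  |1.43|^1 = 1.43
  |-3.82|^1 = 3.82
  |-7.93|^1 = 7.93
  |-5.53|^1 = 5.53
Step 2: Multiply by measures and sum:
  0.82 * 2.17 = 1.7794
  1.43 * 0.8 = 1.144
  3.82 * 0.89 = 3.3998
  7.93 * 1.34 = 10.6262
  5.53 * 1.18 = 6.5254
Sum = 1.7794 + 1.144 + 3.3998 + 10.6262 + 6.5254 = 23.4748
Step 3: Take the p-th root:
||f||_1 = (23.4748)^(1/1) = 23.4748
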